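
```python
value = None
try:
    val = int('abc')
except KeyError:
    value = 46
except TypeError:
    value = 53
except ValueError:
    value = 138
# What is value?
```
138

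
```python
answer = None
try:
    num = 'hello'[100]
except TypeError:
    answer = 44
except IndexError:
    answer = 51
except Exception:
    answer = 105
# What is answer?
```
51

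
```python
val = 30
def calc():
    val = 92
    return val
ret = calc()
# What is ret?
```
92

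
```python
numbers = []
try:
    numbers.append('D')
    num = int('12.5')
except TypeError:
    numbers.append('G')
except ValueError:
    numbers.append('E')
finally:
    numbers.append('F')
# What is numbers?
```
['D', 'E', 'F']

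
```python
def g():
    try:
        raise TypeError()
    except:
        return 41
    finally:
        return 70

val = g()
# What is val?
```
70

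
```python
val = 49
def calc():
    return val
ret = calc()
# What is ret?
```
49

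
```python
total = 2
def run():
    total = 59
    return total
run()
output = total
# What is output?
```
2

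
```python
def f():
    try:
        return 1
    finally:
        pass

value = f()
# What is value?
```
1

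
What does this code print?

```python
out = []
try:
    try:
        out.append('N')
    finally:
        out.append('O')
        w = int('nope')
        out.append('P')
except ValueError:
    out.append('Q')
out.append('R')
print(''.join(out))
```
NOQR

Exception in inner finally caught by outer except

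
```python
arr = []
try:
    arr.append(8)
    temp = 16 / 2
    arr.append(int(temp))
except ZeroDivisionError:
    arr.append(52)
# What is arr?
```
[8, 8]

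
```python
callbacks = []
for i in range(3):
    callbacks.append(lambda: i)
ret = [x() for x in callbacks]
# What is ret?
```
[2, 2, 2]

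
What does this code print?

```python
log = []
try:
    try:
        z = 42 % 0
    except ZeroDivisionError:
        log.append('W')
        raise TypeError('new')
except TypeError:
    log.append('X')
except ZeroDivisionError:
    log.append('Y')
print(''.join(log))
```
WX

New TypeError raised, caught by outer TypeError handler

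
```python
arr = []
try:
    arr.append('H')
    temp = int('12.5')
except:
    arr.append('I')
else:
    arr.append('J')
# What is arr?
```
['H', 'I']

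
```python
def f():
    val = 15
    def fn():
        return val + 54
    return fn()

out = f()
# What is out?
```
69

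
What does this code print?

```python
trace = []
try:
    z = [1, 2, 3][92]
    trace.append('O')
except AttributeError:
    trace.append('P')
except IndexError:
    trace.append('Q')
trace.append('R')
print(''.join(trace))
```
QR

IndexError is caught by its specific handler, not AttributeError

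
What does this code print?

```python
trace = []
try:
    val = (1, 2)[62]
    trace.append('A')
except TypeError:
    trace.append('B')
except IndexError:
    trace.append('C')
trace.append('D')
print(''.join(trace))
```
CD

IndexError is caught by its specific handler, not TypeError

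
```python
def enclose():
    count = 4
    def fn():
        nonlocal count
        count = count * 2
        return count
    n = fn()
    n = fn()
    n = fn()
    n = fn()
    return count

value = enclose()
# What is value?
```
64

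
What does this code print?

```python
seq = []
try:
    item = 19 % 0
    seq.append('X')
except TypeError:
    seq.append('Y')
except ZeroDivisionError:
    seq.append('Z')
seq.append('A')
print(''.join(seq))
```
ZA

ZeroDivisionError is caught by its specific handler, not TypeError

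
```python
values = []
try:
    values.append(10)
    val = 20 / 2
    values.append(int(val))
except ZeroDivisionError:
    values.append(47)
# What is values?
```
[10, 10]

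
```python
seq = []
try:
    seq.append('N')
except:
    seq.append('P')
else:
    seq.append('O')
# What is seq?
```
['N', 'O']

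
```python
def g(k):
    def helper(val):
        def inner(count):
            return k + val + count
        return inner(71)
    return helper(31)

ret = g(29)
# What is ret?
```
131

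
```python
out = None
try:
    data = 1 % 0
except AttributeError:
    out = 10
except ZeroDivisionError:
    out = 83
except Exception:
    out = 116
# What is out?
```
83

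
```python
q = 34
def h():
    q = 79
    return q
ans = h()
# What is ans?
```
79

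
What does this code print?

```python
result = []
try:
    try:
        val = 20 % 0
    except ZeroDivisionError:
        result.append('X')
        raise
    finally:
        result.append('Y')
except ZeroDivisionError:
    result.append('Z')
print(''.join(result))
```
XYZ

finally runs before re-raised exception propagates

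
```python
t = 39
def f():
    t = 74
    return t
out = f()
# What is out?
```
74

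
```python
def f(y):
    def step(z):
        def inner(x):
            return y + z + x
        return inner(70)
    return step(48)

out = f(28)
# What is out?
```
146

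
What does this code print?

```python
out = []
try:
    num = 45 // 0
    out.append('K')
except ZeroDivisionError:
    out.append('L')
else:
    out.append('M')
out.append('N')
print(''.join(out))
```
LN

else block skipped when exception is caught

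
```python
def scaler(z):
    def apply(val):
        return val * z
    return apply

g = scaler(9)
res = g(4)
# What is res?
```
36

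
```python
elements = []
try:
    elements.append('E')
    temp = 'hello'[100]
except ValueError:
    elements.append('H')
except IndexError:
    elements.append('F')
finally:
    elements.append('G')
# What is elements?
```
['E', 'F', 'G']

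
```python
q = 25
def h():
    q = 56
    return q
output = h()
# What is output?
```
56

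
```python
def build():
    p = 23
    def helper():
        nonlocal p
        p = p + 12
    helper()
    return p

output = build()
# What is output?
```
35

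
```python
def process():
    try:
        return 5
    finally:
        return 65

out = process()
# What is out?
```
65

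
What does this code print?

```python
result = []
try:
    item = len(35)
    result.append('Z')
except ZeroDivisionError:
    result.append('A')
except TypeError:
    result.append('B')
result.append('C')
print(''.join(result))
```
BC

TypeError is caught by its specific handler, not ZeroDivisionError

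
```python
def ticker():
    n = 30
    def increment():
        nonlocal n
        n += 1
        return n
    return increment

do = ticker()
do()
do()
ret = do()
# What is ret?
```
33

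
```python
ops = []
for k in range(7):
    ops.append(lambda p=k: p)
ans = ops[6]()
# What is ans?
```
6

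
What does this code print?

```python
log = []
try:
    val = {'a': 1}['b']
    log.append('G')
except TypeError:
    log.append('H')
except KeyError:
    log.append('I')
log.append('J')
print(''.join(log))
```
IJ

KeyError is caught by its specific handler, not TypeError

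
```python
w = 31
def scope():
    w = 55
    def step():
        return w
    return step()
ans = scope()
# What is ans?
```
55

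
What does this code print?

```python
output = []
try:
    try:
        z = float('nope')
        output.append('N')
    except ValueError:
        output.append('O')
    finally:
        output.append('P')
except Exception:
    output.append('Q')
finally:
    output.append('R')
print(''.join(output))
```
OPR

Both finally blocks run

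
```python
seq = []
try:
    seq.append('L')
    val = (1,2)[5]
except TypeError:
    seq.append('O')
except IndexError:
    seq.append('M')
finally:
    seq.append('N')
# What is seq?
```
['L', 'M', 'N']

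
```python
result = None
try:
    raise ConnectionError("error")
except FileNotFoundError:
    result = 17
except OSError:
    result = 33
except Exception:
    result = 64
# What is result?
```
33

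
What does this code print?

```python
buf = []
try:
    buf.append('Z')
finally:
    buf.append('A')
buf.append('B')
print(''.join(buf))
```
ZAB

try/finally without except, no exception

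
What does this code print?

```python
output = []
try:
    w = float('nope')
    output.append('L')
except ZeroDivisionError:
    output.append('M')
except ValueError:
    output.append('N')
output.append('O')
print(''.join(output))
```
NO

ValueError is caught by its specific handler, not ZeroDivisionError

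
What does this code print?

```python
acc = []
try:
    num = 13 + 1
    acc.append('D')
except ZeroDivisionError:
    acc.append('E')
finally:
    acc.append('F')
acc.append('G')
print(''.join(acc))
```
DFG

finally runs after normal execution too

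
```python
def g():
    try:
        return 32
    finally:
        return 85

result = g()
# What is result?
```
85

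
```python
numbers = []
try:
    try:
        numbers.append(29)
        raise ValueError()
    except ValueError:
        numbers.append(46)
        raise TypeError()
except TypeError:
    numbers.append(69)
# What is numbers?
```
[29, 46, 69]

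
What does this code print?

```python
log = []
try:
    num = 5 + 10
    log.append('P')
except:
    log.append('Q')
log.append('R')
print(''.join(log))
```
PR

No exception, try block completes normally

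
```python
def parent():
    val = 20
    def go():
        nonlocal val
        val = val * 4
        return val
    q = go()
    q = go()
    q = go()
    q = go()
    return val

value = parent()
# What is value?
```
5120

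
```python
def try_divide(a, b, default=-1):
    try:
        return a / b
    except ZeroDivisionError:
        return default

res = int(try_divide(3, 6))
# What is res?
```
0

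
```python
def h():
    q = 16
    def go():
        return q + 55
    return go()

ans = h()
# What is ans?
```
71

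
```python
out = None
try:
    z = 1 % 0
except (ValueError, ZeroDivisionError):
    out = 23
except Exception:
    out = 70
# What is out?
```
23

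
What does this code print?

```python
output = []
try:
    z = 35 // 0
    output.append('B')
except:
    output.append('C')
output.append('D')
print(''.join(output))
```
CD

Exception raised in try, caught by bare except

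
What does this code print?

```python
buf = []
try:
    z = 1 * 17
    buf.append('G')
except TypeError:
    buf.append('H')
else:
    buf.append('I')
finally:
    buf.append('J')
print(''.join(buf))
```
GIJ

else runs before finally when no exception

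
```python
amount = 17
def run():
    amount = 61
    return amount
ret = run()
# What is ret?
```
61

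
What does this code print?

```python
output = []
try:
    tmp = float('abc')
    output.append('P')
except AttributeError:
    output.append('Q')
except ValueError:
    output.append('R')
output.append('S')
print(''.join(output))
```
RS

ValueError is caught by its specific handler, not AttributeError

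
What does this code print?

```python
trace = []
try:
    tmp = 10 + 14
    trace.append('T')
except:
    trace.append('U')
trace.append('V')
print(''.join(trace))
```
TV

No exception, try block completes normally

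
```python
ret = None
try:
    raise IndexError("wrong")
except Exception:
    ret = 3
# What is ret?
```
3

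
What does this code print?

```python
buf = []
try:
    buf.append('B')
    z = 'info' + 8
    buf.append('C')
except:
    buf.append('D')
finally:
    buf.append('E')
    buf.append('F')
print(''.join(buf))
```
BDEF

Code before exception runs, then except, then all of finally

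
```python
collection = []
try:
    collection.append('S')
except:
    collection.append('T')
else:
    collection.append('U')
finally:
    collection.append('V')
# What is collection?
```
['S', 'U', 'V']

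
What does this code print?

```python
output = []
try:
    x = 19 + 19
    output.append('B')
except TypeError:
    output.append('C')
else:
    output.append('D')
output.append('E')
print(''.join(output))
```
BDE

else block runs when no exception occurs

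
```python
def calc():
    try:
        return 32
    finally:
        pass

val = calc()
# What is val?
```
32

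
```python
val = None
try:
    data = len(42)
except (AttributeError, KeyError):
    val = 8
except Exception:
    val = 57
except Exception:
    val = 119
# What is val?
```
57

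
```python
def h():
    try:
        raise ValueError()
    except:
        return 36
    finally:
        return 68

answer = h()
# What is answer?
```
68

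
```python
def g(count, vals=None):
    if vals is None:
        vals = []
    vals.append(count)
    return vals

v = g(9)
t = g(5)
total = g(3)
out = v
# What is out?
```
[9]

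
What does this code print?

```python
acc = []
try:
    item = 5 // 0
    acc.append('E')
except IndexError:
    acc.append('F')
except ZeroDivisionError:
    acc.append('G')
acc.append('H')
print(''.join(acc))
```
GH

ZeroDivisionError is caught by its specific handler, not IndexError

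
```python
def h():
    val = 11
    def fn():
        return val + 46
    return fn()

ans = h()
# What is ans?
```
57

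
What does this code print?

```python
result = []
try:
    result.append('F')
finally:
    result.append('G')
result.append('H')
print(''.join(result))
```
FGH

try/finally without except, no exception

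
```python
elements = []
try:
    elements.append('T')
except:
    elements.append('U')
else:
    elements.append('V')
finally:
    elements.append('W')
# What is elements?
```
['T', 'V', 'W']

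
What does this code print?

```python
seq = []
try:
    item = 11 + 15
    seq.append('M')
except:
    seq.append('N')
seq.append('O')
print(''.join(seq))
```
MO

No exception, try block completes normally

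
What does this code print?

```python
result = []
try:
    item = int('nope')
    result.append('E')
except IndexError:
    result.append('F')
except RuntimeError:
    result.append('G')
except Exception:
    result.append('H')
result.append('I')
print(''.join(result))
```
HI

ValueError not specifically caught, falls to Exception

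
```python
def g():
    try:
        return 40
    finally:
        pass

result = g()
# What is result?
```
40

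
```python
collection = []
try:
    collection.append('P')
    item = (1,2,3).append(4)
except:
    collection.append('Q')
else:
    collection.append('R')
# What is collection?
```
['P', 'Q']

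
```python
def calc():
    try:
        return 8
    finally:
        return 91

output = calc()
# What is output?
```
91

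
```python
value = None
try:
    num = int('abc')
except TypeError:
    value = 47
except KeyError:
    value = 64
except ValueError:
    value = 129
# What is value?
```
129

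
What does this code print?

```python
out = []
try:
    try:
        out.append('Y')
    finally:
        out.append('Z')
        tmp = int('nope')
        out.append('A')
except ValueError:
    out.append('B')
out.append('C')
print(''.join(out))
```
YZBC

Exception in inner finally caught by outer except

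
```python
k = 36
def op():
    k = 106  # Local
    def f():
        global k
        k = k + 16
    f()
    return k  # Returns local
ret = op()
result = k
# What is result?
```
52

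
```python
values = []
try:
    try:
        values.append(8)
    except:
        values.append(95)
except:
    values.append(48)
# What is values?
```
[8]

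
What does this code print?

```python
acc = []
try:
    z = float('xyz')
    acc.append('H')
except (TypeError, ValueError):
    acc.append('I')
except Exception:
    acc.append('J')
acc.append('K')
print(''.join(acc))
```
IK

ValueError matches tuple containing it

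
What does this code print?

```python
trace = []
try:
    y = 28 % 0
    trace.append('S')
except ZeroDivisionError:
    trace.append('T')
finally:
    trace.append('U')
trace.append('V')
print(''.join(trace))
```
TUV

finally always runs, even after exception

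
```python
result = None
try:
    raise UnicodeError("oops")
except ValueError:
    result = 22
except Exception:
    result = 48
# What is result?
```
22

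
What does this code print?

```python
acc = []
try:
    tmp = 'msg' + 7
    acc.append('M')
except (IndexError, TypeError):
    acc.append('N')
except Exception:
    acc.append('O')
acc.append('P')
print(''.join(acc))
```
NP

TypeError matches tuple containing it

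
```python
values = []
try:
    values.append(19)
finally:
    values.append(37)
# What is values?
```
[19, 37]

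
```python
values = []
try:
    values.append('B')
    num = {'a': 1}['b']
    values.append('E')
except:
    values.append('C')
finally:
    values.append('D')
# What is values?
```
['B', 'C', 'D']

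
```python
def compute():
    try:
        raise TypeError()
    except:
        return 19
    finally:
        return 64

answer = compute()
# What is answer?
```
64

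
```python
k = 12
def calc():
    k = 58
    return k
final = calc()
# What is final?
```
58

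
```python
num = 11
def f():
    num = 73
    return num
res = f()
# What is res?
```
73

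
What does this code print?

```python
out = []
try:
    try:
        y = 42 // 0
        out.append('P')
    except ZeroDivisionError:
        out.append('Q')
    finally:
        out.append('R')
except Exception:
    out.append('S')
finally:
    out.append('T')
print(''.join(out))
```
QRT

Both finally blocks run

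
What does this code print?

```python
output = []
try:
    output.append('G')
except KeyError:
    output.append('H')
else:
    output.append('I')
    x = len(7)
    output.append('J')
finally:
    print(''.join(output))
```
GI

Try succeeds, else appends 'I', TypeError in else is uncaught, finally prints before exception propagates ('J' never appended)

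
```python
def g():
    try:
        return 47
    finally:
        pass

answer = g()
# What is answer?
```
47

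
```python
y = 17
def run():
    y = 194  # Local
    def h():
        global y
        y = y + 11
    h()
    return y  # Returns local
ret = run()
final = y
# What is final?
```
28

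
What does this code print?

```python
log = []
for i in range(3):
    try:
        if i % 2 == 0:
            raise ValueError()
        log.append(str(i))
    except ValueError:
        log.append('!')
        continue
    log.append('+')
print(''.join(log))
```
!1+!

continue in except skips rest of loop body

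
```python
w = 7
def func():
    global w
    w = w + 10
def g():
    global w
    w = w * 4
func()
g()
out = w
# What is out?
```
68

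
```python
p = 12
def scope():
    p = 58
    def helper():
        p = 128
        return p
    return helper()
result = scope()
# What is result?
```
128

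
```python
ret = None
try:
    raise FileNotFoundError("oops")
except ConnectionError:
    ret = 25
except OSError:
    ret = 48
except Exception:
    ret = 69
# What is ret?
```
48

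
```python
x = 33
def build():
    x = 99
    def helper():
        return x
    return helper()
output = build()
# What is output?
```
99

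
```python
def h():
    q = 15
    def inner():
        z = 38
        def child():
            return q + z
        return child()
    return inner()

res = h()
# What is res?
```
53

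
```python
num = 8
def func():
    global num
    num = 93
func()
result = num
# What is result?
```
93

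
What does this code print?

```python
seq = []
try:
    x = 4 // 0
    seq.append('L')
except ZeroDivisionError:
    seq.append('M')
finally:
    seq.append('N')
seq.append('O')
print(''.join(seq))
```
MNO

finally always runs, even after exception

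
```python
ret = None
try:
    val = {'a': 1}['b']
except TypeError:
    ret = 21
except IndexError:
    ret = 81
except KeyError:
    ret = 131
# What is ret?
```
131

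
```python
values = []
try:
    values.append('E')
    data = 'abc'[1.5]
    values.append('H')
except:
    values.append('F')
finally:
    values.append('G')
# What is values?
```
['E', 'F', 'G']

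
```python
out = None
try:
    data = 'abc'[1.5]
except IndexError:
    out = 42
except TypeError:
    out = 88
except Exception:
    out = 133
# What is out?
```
88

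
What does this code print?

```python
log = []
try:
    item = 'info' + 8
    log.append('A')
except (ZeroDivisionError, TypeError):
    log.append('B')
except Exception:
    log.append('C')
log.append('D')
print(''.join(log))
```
BD

TypeError matches tuple containing it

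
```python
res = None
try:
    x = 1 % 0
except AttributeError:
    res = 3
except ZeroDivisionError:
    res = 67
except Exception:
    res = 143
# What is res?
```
67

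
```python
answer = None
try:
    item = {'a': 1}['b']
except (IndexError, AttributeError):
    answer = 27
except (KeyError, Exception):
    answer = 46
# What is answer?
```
46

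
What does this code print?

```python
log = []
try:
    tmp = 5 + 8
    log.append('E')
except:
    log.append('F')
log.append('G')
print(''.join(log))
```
EG

No exception, try block completes normally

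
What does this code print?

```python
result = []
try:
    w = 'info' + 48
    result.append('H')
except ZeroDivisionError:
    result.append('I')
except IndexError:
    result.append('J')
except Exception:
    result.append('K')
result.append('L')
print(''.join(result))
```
KL

TypeError not specifically caught, falls to Exception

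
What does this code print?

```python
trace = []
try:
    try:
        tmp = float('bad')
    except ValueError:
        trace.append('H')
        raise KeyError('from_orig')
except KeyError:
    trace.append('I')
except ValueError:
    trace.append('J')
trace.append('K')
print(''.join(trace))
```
HIK

KeyError raised and caught, original ValueError not re-raised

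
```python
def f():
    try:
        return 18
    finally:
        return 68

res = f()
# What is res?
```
68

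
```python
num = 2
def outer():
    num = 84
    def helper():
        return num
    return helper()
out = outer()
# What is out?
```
84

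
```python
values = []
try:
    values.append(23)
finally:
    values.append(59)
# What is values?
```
[23, 59]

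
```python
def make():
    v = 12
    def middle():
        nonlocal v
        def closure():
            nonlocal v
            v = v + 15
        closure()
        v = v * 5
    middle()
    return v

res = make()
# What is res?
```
135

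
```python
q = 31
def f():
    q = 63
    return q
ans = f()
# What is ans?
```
63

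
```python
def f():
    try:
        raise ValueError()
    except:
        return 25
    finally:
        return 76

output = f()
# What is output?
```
76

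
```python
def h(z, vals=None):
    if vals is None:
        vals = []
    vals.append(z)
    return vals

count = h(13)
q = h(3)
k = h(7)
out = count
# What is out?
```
[13]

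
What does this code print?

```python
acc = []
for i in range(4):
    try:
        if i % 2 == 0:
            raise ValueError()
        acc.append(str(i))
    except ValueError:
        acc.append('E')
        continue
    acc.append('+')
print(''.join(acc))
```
E1+E3+

continue in except skips rest of loop body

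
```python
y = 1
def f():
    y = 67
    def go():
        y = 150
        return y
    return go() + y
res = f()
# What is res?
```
217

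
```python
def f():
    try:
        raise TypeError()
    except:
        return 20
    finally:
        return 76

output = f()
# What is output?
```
76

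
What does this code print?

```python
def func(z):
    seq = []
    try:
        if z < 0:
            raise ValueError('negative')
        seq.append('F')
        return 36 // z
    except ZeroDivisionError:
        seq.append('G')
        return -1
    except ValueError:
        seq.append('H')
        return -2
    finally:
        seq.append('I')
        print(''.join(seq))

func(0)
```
FGI

z=0 causes ZeroDivisionError, caught, finally prints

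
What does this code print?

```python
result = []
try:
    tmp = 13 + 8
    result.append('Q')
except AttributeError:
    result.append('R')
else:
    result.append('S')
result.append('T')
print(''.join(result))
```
QST

else block runs when no exception occurs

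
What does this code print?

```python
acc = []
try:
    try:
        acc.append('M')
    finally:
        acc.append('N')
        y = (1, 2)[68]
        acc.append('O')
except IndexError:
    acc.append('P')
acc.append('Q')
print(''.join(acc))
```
MNPQ

Exception in inner finally caught by outer except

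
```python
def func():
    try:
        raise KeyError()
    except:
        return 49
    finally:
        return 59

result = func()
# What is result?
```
59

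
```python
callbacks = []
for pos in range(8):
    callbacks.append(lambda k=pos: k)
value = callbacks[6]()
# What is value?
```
6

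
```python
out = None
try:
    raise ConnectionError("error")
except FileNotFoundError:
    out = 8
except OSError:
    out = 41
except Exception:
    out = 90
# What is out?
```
41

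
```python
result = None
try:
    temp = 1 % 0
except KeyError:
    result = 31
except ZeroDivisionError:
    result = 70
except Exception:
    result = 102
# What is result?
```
70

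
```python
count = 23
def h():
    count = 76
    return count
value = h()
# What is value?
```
76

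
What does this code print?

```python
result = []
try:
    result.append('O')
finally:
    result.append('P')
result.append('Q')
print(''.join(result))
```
OPQ

try/finally without except, no exception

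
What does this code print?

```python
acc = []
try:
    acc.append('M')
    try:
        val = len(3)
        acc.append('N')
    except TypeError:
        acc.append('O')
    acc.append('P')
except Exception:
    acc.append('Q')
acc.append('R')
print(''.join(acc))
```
MOPR

Inner exception caught by inner handler, outer continues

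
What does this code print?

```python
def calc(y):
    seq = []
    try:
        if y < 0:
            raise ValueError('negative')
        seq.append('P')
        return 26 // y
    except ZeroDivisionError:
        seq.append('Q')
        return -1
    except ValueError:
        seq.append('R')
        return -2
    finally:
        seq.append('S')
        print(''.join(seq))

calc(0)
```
PQS

y=0 causes ZeroDivisionError, caught, finally prints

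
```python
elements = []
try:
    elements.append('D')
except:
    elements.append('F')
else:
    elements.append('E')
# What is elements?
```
['D', 'E']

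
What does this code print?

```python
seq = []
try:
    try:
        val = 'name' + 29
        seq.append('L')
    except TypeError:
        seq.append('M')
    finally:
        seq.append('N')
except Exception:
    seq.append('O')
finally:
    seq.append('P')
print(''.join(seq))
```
MNP

Both finally blocks run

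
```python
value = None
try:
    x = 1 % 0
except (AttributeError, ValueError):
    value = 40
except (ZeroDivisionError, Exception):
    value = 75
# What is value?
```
75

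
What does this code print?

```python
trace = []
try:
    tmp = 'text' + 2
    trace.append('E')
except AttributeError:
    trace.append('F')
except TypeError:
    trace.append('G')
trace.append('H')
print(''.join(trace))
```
GH

TypeError is caught by its specific handler, not AttributeError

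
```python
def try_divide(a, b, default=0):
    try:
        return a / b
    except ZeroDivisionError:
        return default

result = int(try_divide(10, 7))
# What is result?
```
1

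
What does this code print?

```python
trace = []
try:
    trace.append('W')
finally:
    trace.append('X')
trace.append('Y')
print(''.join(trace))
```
WXY

try/finally without except, no exception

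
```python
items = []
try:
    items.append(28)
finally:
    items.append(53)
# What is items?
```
[28, 53]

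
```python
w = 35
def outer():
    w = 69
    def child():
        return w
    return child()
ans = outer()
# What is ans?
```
69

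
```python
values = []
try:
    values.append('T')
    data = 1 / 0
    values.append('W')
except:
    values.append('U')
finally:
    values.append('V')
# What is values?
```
['T', 'U', 'V']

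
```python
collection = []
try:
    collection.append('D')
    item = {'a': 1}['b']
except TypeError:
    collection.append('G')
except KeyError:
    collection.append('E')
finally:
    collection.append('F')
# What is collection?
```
['D', 'E', 'F']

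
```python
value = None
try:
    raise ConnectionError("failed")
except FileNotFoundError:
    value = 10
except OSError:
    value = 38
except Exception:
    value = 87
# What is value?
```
38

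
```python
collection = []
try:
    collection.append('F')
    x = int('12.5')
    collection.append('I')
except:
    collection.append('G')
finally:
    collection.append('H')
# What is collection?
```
['F', 'G', 'H']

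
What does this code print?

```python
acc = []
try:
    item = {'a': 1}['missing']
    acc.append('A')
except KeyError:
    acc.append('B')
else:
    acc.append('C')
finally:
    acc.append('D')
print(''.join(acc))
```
BD

Exception: except runs, else skipped, finally runs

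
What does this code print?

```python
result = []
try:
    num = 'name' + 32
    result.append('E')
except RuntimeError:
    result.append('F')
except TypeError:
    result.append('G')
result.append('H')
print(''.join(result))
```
GH

TypeError is caught by its specific handler, not RuntimeError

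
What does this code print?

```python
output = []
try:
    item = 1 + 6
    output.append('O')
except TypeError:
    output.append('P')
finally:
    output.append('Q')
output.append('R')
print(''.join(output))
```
OQR

finally runs after normal execution too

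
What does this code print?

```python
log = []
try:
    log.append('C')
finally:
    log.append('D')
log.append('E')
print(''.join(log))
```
CDE

try/finally without except, no exception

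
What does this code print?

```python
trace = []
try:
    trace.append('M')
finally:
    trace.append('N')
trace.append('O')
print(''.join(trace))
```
MNO

try/finally without except, no exception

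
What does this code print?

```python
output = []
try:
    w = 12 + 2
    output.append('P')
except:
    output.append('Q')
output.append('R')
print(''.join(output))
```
PR

No exception, try block completes normally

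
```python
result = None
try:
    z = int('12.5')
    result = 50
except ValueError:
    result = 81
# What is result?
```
81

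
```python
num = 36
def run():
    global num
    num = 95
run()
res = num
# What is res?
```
95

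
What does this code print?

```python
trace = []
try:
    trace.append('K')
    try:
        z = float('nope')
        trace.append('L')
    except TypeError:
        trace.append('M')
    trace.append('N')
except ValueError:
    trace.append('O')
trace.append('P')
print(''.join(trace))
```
KOP

Inner handler doesn't match, propagates to outer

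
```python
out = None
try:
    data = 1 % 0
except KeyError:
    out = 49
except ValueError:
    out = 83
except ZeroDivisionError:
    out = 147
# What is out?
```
147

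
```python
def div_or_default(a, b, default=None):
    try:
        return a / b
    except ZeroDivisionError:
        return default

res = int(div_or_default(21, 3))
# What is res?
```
7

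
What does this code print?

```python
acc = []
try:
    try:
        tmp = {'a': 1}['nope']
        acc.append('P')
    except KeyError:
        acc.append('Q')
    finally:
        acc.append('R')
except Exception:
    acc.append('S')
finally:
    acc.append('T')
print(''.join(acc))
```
QRT

Both finally blocks run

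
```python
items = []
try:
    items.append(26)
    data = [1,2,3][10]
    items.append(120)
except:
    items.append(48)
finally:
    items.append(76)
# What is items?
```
[26, 48, 76]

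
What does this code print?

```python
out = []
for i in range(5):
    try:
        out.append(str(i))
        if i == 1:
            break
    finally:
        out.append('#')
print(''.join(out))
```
0#1#

finally runs even when breaking out of loop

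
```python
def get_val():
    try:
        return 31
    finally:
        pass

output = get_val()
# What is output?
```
31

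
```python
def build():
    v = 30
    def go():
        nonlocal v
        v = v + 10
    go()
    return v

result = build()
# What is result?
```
40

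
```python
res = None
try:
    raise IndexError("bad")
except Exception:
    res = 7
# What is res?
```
7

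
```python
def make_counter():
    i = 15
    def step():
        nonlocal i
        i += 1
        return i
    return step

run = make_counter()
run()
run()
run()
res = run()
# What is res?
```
19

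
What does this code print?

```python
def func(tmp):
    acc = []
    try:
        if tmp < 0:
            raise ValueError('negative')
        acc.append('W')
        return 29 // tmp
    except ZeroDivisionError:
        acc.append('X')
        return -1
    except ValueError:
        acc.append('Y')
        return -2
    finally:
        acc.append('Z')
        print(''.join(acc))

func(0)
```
WXZ

tmp=0 causes ZeroDivisionError, caught, finally prints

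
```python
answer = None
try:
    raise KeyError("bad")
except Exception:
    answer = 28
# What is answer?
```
28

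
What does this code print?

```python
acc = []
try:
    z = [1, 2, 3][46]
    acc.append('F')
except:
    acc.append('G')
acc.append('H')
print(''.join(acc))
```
GH

Exception raised in try, caught by bare except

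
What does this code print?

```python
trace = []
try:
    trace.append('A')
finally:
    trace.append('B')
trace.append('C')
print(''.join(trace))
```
ABC

try/finally without except, no exception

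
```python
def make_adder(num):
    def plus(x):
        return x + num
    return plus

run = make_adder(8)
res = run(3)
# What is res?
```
11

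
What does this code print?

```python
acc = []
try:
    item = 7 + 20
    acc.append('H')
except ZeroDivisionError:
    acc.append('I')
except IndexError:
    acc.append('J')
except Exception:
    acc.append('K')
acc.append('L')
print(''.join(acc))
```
HL

No exception, try block completes normally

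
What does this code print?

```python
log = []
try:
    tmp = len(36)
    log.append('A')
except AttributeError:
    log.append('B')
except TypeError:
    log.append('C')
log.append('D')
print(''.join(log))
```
CD

TypeError is caught by its specific handler, not AttributeError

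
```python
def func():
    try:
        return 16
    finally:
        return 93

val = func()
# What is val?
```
93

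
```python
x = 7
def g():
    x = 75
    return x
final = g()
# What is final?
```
75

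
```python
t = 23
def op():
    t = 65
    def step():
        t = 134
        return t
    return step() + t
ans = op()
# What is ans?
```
199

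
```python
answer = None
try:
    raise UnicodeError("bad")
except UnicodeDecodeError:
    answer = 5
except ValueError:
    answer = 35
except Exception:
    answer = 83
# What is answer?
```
35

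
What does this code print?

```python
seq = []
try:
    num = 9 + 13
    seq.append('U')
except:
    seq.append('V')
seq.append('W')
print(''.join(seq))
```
UW

No exception, try block completes normally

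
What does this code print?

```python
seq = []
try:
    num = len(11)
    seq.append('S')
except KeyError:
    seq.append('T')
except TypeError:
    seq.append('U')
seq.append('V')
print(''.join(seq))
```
UV

TypeError is caught by its specific handler, not KeyError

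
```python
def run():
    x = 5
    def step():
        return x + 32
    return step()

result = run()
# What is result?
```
37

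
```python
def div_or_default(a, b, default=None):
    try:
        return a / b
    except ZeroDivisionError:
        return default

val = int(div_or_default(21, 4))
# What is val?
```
5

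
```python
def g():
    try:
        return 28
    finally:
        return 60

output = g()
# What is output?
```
60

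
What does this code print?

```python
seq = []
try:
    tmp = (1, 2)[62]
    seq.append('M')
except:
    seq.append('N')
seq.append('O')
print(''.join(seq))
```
NO

Exception raised in try, caught by bare except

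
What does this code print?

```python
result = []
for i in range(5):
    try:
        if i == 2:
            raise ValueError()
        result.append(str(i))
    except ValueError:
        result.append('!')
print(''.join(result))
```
01!34

Exception on i=2 caught, loop continues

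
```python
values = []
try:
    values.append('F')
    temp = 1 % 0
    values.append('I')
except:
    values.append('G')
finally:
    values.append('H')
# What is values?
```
['F', 'G', 'H']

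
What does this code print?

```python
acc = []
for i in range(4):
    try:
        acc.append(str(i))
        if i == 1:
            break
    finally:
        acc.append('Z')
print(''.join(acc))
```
0Z1Z

finally runs even when breaking out of loop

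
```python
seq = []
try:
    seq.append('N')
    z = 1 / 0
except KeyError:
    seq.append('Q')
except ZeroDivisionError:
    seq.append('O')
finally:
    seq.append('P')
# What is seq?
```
['N', 'O', 'P']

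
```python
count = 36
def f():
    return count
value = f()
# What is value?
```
36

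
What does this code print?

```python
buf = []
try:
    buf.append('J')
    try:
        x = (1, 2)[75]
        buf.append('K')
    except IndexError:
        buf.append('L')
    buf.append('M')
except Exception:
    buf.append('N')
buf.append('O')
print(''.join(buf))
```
JLMO

Inner exception caught by inner handler, outer continues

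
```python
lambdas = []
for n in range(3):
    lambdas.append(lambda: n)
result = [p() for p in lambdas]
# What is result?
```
[2, 2, 2]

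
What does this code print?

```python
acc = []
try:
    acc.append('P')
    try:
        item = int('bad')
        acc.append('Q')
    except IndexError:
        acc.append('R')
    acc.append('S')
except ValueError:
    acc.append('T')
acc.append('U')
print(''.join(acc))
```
PTU

Inner handler doesn't match, propagates to outer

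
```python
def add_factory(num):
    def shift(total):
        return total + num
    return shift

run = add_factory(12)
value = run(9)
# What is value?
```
21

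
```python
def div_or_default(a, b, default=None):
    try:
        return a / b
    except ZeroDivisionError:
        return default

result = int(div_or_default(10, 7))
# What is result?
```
1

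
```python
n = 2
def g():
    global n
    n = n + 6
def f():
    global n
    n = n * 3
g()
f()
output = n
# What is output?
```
24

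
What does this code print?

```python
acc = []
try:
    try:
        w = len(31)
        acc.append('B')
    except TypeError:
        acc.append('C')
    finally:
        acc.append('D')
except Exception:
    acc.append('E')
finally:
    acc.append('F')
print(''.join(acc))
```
CDF

Both finally blocks run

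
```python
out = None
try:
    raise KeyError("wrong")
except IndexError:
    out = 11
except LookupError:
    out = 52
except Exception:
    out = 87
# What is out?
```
52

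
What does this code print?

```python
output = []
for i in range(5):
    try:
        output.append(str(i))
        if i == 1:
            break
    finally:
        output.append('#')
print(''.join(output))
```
0#1#

finally runs even when breaking out of loop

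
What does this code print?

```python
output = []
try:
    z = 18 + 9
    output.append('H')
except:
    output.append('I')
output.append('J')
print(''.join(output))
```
HJ

No exception, try block completes normally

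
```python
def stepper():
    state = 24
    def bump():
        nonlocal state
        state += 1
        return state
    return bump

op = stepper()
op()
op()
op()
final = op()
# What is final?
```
28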